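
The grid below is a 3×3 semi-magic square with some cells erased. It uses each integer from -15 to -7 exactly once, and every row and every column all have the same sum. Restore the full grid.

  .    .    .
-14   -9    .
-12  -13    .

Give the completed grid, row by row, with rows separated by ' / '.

The entries are -15 through -7, which sum to -99, so each line sums to -99/3 = -33.
The remaining cell in row 2 is (2,3) = -33 − (-23) = -10.
The remaining cell in row 3 is (3,3) = -33 − (-25) = -8.
Column 1 must total -33; the given cells sum to -26, so (1,1) = -7.
Column 2 needs -33; the known cells sum to -22, so (1,2) = -11.
Column 3 must total -33; the given cells sum to -18, so (1,3) = -15.

-7 -11 -15 / -14 -9 -10 / -12 -13 -8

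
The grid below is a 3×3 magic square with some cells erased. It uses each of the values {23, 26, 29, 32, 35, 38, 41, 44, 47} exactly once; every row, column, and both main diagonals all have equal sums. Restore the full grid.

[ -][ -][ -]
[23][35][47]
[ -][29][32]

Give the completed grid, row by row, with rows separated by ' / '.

38 41 26 / 23 35 47 / 44 29 32

The 9 entries sum to 315, so each line sums to 315/3 = 105.
Row 3: 29 + 32 + ? = 105, so (3,1) = 44.
Column 1 needs 105; the known cells sum to 67, so (1,1) = 38.
Using column 2: 35 + 29 + ? → (1,2) = 105 − 64 = 41.
Using column 3: 47 + 32 + ? → (1,3) = 105 − 79 = 26.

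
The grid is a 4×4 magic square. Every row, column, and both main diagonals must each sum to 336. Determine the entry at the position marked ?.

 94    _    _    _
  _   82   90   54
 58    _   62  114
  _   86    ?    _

78

Row 2 must total 336; the given cells sum to 226, so (2,1) = 110.
From row 3, 336 − (58 + 62 + 114) gives (3,2) = 102.
Column 1 must total 336; the given cells sum to 262, so (4,1) = 74.
Column 2: 82 + 102 + 86 + ? = 336, so (1,2) = 66.
Main diagonal must total 336; the given cells sum to 238, so (4,4) = 98.
Anti-diagonal must total 336; the given cells sum to 266, so (1,4) = 70.
Row 1: 94 + 66 + 70 + ? = 336, so (1,3) = 106.
From row 4, 336 − (74 + 86 + 98) gives (4,3) = 78.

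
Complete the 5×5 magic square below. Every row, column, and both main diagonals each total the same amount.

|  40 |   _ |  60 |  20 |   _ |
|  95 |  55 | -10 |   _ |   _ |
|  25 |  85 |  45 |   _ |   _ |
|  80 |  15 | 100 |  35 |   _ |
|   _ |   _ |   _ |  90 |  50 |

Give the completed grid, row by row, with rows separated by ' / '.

Main diagonal is already complete: 40 + 55 + 45 + 35 + 50 = 225, so that is the magic constant.
Row 4: 80 + 15 + 100 + 35 + ? = 225, so (4,5) = -5.
From column 1, 225 − (40 + 95 + 25 + 80) gives (5,1) = -15.
The remaining cell in column 3 is (5,3) = 225 − 195 = 30.
Using row 5: -15 + 30 + 90 + 50 + ? → (5,2) = 225 − 155 = 70.
Column 2 needs 225; the known cells sum to 225, so (1,2) = 0.
From row 1, 225 − (40 + 0 + 60 + 20) gives (1,5) = 105.
Anti-diagonal must total 225; the given cells sum to 150, so (2,4) = 75.
The remaining cell in row 2 is (2,5) = 225 − 215 = 10.
Column 4 needs 225; the known cells sum to 220, so (3,4) = 5.
From column 5, 225 − (105 + 10 + (-5) + 50) gives (3,5) = 65.

40 0 60 20 105 / 95 55 -10 75 10 / 25 85 45 5 65 / 80 15 100 35 -5 / -15 70 30 90 50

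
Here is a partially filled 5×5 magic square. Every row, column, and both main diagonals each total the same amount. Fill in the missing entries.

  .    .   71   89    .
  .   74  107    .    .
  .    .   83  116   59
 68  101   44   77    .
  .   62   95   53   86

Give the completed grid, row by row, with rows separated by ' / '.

Column 3 is already complete: 71 + 107 + 83 + 44 + 95 = 400, so that is the magic constant.
Row 4 needs 400; the known cells sum to 290, so (4,5) = 110.
The remaining cell in row 5 is (5,1) = 400 − 296 = 104.
The remaining cell in column 4 is (2,4) = 400 − 335 = 65.
Main diagonal needs 400; the known cells sum to 320, so (1,1) = 80.
Anti-diagonal must total 400; the given cells sum to 353, so (1,5) = 47.
Row 1 must total 400; the given cells sum to 287, so (1,2) = 113.
From column 2, 400 − (113 + 74 + 101 + 62) gives (3,2) = 50.
From column 5, 400 − (47 + 59 + 110 + 86) gives (2,5) = 98.
Row 2 must total 400; the given cells sum to 344, so (2,1) = 56.
Using row 3: 50 + 83 + 116 + 59 + ? → (3,1) = 400 − 308 = 92.

80 113 71 89 47 / 56 74 107 65 98 / 92 50 83 116 59 / 68 101 44 77 110 / 104 62 95 53 86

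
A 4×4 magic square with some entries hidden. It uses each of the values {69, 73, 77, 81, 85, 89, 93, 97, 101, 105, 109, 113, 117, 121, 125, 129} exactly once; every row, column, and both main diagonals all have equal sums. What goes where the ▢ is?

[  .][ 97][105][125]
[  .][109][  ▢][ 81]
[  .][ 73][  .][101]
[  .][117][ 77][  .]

85

The 16 entries sum to 1584, so each line sums to 1584/4 = 396.
Row 1 must total 396; the given cells sum to 327, so (1,1) = 69.
Using column 4: 125 + 81 + 101 + ? → (4,4) = 396 − 307 = 89.
Main diagonal needs 396; the known cells sum to 267, so (3,3) = 129.
The remaining cell in row 3 is (3,1) = 396 − 303 = 93.
Row 4 needs 396; the known cells sum to 283, so (4,1) = 113.
Column 1: 69 + 93 + 113 + ? = 396, so (2,1) = 121.
The remaining cell in column 3 is (2,3) = 396 − 311 = 85.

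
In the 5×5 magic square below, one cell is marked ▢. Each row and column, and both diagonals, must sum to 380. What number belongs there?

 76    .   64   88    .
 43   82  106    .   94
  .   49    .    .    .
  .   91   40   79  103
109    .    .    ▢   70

Row 2 needs 380; the known cells sum to 325, so (2,4) = 55.
From row 4, 380 − (91 + 40 + 79 + 103) gives (4,1) = 67.
Column 1 must total 380; the given cells sum to 295, so (3,1) = 85.
Using main diagonal: 76 + 82 + 79 + 70 + ? → (3,3) = 380 − 307 = 73.
The remaining cell in anti-diagonal is (1,5) = 380 − 328 = 52.
The remaining cell in row 1 is (1,2) = 380 − 280 = 100.
Column 2: 100 + 82 + 49 + 91 + ? = 380, so (5,2) = 58.
The remaining cell in column 3 is (5,3) = 380 − 283 = 97.
From column 5, 380 − (52 + 94 + 103 + 70) gives (3,5) = 61.
Using row 3: 85 + 49 + 73 + 61 + ? → (3,4) = 380 − 268 = 112.
Row 5 needs 380; the known cells sum to 334, so (5,4) = 46.

46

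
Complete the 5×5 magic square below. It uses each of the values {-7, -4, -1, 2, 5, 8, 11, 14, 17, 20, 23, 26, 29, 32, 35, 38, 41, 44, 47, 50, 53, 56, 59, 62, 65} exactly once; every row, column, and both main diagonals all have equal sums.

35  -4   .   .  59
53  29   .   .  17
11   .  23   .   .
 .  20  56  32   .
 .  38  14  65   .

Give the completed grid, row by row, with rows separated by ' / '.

35 -4 47 8 59 / 53 29 5 41 17 / 11 62 23 -1 50 / 44 20 56 32 -7 / 2 38 14 65 26

The 25 entries sum to 725, so each line sums to 725/5 = 145.
Column 2 must total 145; the given cells sum to 83, so (3,2) = 62.
The remaining cell in main diagonal is (5,5) = 145 − 119 = 26.
Using row 5: 38 + 14 + 65 + 26 + ? → (5,1) = 145 − 143 = 2.
Column 1 must total 145; the given cells sum to 101, so (4,1) = 44.
Anti-diagonal must total 145; the given cells sum to 104, so (2,4) = 41.
Row 2 must total 145; the given cells sum to 140, so (2,3) = 5.
From row 4, 145 − (44 + 20 + 56 + 32) gives (4,5) = -7.
Column 3 must total 145; the given cells sum to 98, so (1,3) = 47.
Using column 5: 59 + 17 + (-7) + 26 + ? → (3,5) = 145 − 95 = 50.
Row 1: 35 + (-4) + 47 + 59 + ? = 145, so (1,4) = 8.
Row 3 needs 145; the known cells sum to 146, so (3,4) = -1.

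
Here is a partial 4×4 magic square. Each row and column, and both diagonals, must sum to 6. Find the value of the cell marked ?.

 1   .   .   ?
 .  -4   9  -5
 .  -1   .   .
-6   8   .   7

4

From row 2, 6 − (-4 + 9 + (-5)) gives (2,1) = 6.
Using row 4: -6 + 8 + 7 + ? → (4,3) = 6 − 9 = -3.
The remaining cell in column 1 is (3,1) = 6 − 1 = 5.
From column 2, 6 − (-4 + (-1) + 8) gives (1,2) = 3.
Main diagonal: 1 + (-4) + 7 + ? = 6, so (3,3) = 2.
Using anti-diagonal: 9 + (-1) + (-6) + ? → (1,4) = 6 − 2 = 4.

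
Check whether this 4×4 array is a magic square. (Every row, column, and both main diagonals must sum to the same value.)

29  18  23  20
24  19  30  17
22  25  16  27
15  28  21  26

Yes

Row 1: 29 + 18 + 23 + 20 = 90.
Row 2: 24 + 19 + 30 + 17 = 90.
Row 3: 22 + 25 + 16 + 27 = 90.
Row 4: 15 + 28 + 21 + 26 = 90.
Column 1: 29 + 24 + 22 + 15 = 90.
Column 2: 18 + 19 + 25 + 28 = 90.
Column 3: 23 + 30 + 16 + 21 = 90.
Column 4: 20 + 17 + 27 + 26 = 90.
Main diagonal: 29 + 19 + 16 + 26 = 90.
Anti-diagonal: 20 + 30 + 25 + 15 = 90.
All lines sum to 90.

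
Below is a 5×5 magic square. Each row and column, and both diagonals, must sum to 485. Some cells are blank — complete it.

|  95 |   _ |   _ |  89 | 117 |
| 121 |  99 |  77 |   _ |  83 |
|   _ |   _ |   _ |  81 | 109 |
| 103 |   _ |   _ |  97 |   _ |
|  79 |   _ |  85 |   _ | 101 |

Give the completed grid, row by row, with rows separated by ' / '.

Using row 2: 121 + 99 + 77 + 83 + ? → (2,4) = 485 − 380 = 105.
From column 1, 485 − (95 + 121 + 103 + 79) gives (3,1) = 87.
The remaining cell in column 4 is (5,4) = 485 − 372 = 113.
Column 5 needs 485; the known cells sum to 410, so (4,5) = 75.
Main diagonal needs 485; the known cells sum to 392, so (3,3) = 93.
The remaining cell in anti-diagonal is (4,2) = 485 − 394 = 91.
The remaining cell in row 3 is (3,2) = 485 − 370 = 115.
The remaining cell in row 4 is (4,3) = 485 − 366 = 119.
The remaining cell in row 5 is (5,2) = 485 − 378 = 107.
Using column 2: 99 + 115 + 91 + 107 + ? → (1,2) = 485 − 412 = 73.
Using column 3: 77 + 93 + 119 + 85 + ? → (1,3) = 485 − 374 = 111.

95 73 111 89 117 / 121 99 77 105 83 / 87 115 93 81 109 / 103 91 119 97 75 / 79 107 85 113 101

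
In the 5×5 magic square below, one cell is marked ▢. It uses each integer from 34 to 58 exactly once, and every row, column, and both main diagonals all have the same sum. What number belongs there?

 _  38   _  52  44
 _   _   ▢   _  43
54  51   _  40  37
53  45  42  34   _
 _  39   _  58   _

49

The entries are 34 through 58, which sum to 1150, so each line sums to 1150/5 = 230.
From row 3, 230 − (54 + 51 + 40 + 37) gives (3,3) = 48.
The remaining cell in row 4 is (4,5) = 230 − 174 = 56.
Column 2: 38 + 51 + 45 + 39 + ? = 230, so (2,2) = 57.
From column 4, 230 − (52 + 40 + 34 + 58) gives (2,4) = 46.
Column 5: 44 + 43 + 37 + 56 + ? = 230, so (5,5) = 50.
Using main diagonal: 57 + 48 + 34 + 50 + ? → (1,1) = 230 − 189 = 41.
From anti-diagonal, 230 − (44 + 46 + 48 + 45) gives (5,1) = 47.
From row 1, 230 − (41 + 38 + 52 + 44) gives (1,3) = 55.
The remaining cell in row 5 is (5,3) = 230 − 194 = 36.
Using column 1: 41 + 54 + 53 + 47 + ? → (2,1) = 230 − 195 = 35.
Using column 3: 55 + 48 + 42 + 36 + ? → (2,3) = 230 − 181 = 49.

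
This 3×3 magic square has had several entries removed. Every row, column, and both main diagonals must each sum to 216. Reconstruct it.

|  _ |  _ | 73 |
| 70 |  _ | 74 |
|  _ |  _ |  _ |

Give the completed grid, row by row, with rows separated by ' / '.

75 68 73 / 70 72 74 / 71 76 69

From row 2, 216 − (70 + 74) gives (2,2) = 72.
The remaining cell in column 3 is (3,3) = 216 − 147 = 69.
From main diagonal, 216 − (72 + 69) gives (1,1) = 75.
Anti-diagonal needs 216; the known cells sum to 145, so (3,1) = 71.
From row 1, 216 − (75 + 73) gives (1,2) = 68.
Using row 3: 71 + 69 + ? → (3,2) = 216 − 140 = 76.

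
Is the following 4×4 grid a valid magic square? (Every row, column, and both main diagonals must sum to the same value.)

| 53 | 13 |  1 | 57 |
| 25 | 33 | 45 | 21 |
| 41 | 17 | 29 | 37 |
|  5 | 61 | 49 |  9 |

Yes

Row 1: 53 + 13 + 1 + 57 = 124.
Row 2: 25 + 33 + 45 + 21 = 124.
Row 3: 41 + 17 + 29 + 37 = 124.
Row 4: 5 + 61 + 49 + 9 = 124.
Column 1: 53 + 25 + 41 + 5 = 124.
Column 2: 13 + 33 + 17 + 61 = 124.
Column 3: 1 + 45 + 29 + 49 = 124.
Column 4: 57 + 21 + 37 + 9 = 124.
Main diagonal: 53 + 33 + 29 + 9 = 124.
Anti-diagonal: 57 + 45 + 17 + 5 = 124.
All lines sum to 124.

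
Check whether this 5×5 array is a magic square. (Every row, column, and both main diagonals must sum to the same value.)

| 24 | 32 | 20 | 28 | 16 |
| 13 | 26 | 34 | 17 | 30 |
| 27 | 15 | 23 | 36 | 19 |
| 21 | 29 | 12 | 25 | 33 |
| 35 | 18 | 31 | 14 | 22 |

Yes

Row 1: 24 + 32 + 20 + 28 + 16 = 120.
Row 2: 13 + 26 + 34 + 17 + 30 = 120.
Row 3: 27 + 15 + 23 + 36 + 19 = 120.
Row 4: 21 + 29 + 12 + 25 + 33 = 120.
Row 5: 35 + 18 + 31 + 14 + 22 = 120.
Column 1: 24 + 13 + 27 + 21 + 35 = 120.
Column 2: 32 + 26 + 15 + 29 + 18 = 120.
Column 3: 20 + 34 + 23 + 12 + 31 = 120.
Column 4: 28 + 17 + 36 + 25 + 14 = 120.
Column 5: 16 + 30 + 19 + 33 + 22 = 120.
Main diagonal: 24 + 26 + 23 + 25 + 22 = 120.
Anti-diagonal: 16 + 17 + 23 + 29 + 35 = 120.
All lines sum to 120.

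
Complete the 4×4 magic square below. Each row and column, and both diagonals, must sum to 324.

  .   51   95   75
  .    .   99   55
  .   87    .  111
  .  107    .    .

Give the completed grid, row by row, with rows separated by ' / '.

103 51 95 75 / 91 79 99 55 / 67 87 59 111 / 63 107 71 83

The remaining cell in row 1 is (1,1) = 324 − 221 = 103.
Column 2 needs 324; the known cells sum to 245, so (2,2) = 79.
Column 4 needs 324; the known cells sum to 241, so (4,4) = 83.
From main diagonal, 324 − (103 + 79 + 83) gives (3,3) = 59.
The remaining cell in anti-diagonal is (4,1) = 324 − 261 = 63.
Row 2: 79 + 99 + 55 + ? = 324, so (2,1) = 91.
Row 3: 87 + 59 + 111 + ? = 324, so (3,1) = 67.
Row 4 needs 324; the known cells sum to 253, so (4,3) = 71.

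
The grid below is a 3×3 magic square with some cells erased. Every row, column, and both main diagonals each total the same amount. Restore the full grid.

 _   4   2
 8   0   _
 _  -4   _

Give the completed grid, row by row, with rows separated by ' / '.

Column 2 is already complete: 4 + 0 + -4 = 0, so that is the magic constant.
The remaining cell in row 1 is (1,1) = 0 − 6 = -6.
From row 2, 0 − (8 + 0) gives (2,3) = -8.
Column 1 must total 0; the given cells sum to 2, so (3,1) = -2.
From column 3, 0 − (2 + (-8)) gives (3,3) = 6.

-6 4 2 / 8 0 -8 / -2 -4 6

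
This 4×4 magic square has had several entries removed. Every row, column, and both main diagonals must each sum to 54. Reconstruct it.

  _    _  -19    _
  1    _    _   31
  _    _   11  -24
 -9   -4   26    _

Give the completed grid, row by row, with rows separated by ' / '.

Row 4 must total 54; the given cells sum to 13, so (4,4) = 41.
The remaining cell in column 3 is (2,3) = 54 − 18 = 36.
The remaining cell in column 4 is (1,4) = 54 − 48 = 6.
From anti-diagonal, 54 − (6 + 36 + (-9)) gives (3,2) = 21.
From row 2, 54 − (1 + 36 + 31) gives (2,2) = -14.
Using row 3: 21 + 11 + (-24) + ? → (3,1) = 54 − 8 = 46.
The remaining cell in column 1 is (1,1) = 54 − 38 = 16.
Using column 2: -14 + 21 + (-4) + ? → (1,2) = 54 − 3 = 51.

16 51 -19 6 / 1 -14 36 31 / 46 21 11 -24 / -9 -4 26 41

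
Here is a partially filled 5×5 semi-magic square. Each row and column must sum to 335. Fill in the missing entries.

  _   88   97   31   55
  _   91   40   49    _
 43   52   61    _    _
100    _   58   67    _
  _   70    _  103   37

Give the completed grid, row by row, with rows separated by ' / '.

64 88 97 31 55 / 82 91 40 49 73 / 43 52 61 85 94 / 100 34 58 67 76 / 46 70 79 103 37

Row 1: 88 + 97 + 31 + 55 + ? = 335, so (1,1) = 64.
From column 2, 335 − (88 + 91 + 52 + 70) gives (4,2) = 34.
Column 3 needs 335; the known cells sum to 256, so (5,3) = 79.
The remaining cell in column 4 is (3,4) = 335 − 250 = 85.
From row 3, 335 − (43 + 52 + 61 + 85) gives (3,5) = 94.
From row 4, 335 − (100 + 34 + 58 + 67) gives (4,5) = 76.
Row 5: 70 + 79 + 103 + 37 + ? = 335, so (5,1) = 46.
Column 1: 64 + 43 + 100 + 46 + ? = 335, so (2,1) = 82.
Using column 5: 55 + 94 + 76 + 37 + ? → (2,5) = 335 − 262 = 73.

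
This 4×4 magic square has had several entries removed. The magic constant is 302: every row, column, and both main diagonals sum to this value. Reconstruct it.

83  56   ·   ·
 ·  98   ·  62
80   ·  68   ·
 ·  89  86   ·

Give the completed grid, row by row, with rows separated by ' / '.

83 56 71 92 / 65 98 77 62 / 80 59 68 95 / 74 89 86 53

Column 2 needs 302; the known cells sum to 243, so (3,2) = 59.
Main diagonal must total 302; the given cells sum to 249, so (4,4) = 53.
Row 3: 80 + 59 + 68 + ? = 302, so (3,4) = 95.
Row 4 needs 302; the known cells sum to 228, so (4,1) = 74.
The remaining cell in column 1 is (2,1) = 302 − 237 = 65.
The remaining cell in column 4 is (1,4) = 302 − 210 = 92.
The remaining cell in anti-diagonal is (2,3) = 302 − 225 = 77.
Row 1 needs 302; the known cells sum to 231, so (1,3) = 71.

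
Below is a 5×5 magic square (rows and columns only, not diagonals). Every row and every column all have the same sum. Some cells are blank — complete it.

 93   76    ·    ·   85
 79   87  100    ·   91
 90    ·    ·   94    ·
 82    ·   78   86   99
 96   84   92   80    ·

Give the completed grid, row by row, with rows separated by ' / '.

93 76 89 97 85 / 79 87 100 83 91 / 90 98 81 94 77 / 82 95 78 86 99 / 96 84 92 80 88

Column 1 is already complete: 93 + 79 + 90 + 82 + 96 = 440, so that is the magic constant.
The remaining cell in row 2 is (2,4) = 440 − 357 = 83.
Row 4: 82 + 78 + 86 + 99 + ? = 440, so (4,2) = 95.
Row 5 needs 440; the known cells sum to 352, so (5,5) = 88.
Using column 2: 76 + 87 + 95 + 84 + ? → (3,2) = 440 − 342 = 98.
Column 4 needs 440; the known cells sum to 343, so (1,4) = 97.
From column 5, 440 − (85 + 91 + 99 + 88) gives (3,5) = 77.
From row 1, 440 − (93 + 76 + 97 + 85) gives (1,3) = 89.
From row 3, 440 − (90 + 98 + 94 + 77) gives (3,3) = 81.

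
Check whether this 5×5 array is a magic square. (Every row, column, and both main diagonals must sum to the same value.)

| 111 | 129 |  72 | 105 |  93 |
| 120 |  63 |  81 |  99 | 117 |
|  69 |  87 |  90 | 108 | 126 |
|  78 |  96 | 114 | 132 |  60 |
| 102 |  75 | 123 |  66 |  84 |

Row 1: 111 + 129 + 72 + 105 + 93 = 510.
Row 2: 120 + 63 + 81 + 99 + 117 = 480.
Row 3: 69 + 87 + 90 + 108 + 126 = 480.
Row 4: 78 + 96 + 114 + 132 + 60 = 480.
Row 5: 102 + 75 + 123 + 66 + 84 = 450.
Column 1: 111 + 120 + 69 + 78 + 102 = 480.
Column 2: 129 + 63 + 87 + 96 + 75 = 450.
Column 3: 72 + 81 + 90 + 114 + 123 = 480.
Column 4: 105 + 99 + 108 + 132 + 66 = 510.
Column 5: 93 + 117 + 126 + 60 + 84 = 480.
Main diagonal: 111 + 63 + 90 + 132 + 84 = 480.
Anti-diagonal: 93 + 99 + 90 + 96 + 102 = 480.

No — row 1 sums to 510 but column 5 sums to 480.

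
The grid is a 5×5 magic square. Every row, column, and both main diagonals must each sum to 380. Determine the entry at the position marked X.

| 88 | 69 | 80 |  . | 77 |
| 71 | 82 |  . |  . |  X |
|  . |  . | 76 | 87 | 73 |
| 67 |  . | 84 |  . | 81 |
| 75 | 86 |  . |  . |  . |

85

The remaining cell in row 1 is (1,4) = 380 − 314 = 66.
Column 1: 88 + 71 + 67 + 75 + ? = 380, so (3,1) = 79.
Row 3: 79 + 76 + 87 + 73 + ? = 380, so (3,2) = 65.
From column 2, 380 − (69 + 82 + 65 + 86) gives (4,2) = 78.
Anti-diagonal must total 380; the given cells sum to 306, so (2,4) = 74.
From row 4, 380 − (67 + 78 + 84 + 81) gives (4,4) = 70.
Column 4 needs 380; the known cells sum to 297, so (5,4) = 83.
Main diagonal needs 380; the known cells sum to 316, so (5,5) = 64.
Row 5 must total 380; the given cells sum to 308, so (5,3) = 72.
Using column 3: 80 + 76 + 84 + 72 + ? → (2,3) = 380 − 312 = 68.
The remaining cell in column 5 is (2,5) = 380 − 295 = 85.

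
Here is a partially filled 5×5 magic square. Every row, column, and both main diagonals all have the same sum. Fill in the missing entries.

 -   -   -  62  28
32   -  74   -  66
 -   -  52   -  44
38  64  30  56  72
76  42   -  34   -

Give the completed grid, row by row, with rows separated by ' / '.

Row 4 is already complete: 38 + 64 + 30 + 56 + 72 = 260, so that is the magic constant.
From column 5, 260 − (28 + 66 + 44 + 72) gives (5,5) = 50.
Anti-diagonal: 28 + 52 + 64 + 76 + ? = 260, so (2,4) = 40.
The remaining cell in row 2 is (2,2) = 260 − 212 = 48.
The remaining cell in row 5 is (5,3) = 260 − 202 = 58.
From column 3, 260 − (74 + 52 + 30 + 58) gives (1,3) = 46.
From column 4, 260 − (62 + 40 + 56 + 34) gives (3,4) = 68.
Using main diagonal: 48 + 52 + 56 + 50 + ? → (1,1) = 260 − 206 = 54.
Using row 1: 54 + 46 + 62 + 28 + ? → (1,2) = 260 − 190 = 70.
Using column 1: 54 + 32 + 38 + 76 + ? → (3,1) = 260 − 200 = 60.
Using column 2: 70 + 48 + 64 + 42 + ? → (3,2) = 260 − 224 = 36.

54 70 46 62 28 / 32 48 74 40 66 / 60 36 52 68 44 / 38 64 30 56 72 / 76 42 58 34 50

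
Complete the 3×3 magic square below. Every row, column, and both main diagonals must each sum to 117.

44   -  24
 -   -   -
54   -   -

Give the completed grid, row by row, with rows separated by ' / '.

Using row 1: 44 + 24 + ? → (1,2) = 117 − 68 = 49.
The remaining cell in column 1 is (2,1) = 117 − 98 = 19.
Anti-diagonal: 24 + 54 + ? = 117, so (2,2) = 39.
From row 2, 117 − (19 + 39) gives (2,3) = 59.
The remaining cell in column 2 is (3,2) = 117 − 88 = 29.
Using column 3: 24 + 59 + ? → (3,3) = 117 − 83 = 34.

44 49 24 / 19 39 59 / 54 29 34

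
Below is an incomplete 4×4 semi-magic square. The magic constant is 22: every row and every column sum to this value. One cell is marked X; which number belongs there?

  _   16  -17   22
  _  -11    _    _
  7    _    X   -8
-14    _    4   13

25

Row 1 needs 22; the known cells sum to 21, so (1,1) = 1.
Row 4 must total 22; the given cells sum to 3, so (4,2) = 19.
Using column 1: 1 + 7 + (-14) + ? → (2,1) = 22 − (-6) = 28.
From column 2, 22 − (16 + (-11) + 19) gives (3,2) = -2.
Column 4: 22 + (-8) + 13 + ? = 22, so (2,4) = -5.
Row 2: 28 + (-11) + (-5) + ? = 22, so (2,3) = 10.
From row 3, 22 − (7 + (-2) + (-8)) gives (3,3) = 25.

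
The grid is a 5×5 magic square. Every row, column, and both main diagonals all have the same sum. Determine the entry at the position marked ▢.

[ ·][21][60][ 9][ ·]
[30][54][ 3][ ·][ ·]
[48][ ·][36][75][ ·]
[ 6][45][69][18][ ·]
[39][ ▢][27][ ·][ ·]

Column 3 is complete and sums to 195; that is the magic constant.
The remaining cell in row 4 is (4,5) = 195 − 138 = 57.
Column 1 must total 195; the given cells sum to 123, so (1,1) = 72.
Main diagonal: 72 + 54 + 36 + 18 + ? = 195, so (5,5) = 15.
Row 1 must total 195; the given cells sum to 162, so (1,5) = 33.
Anti-diagonal must total 195; the given cells sum to 153, so (2,4) = 42.
The remaining cell in row 2 is (2,5) = 195 − 129 = 66.
Column 4 must total 195; the given cells sum to 144, so (5,4) = 51.
From column 5, 195 − (33 + 66 + 57 + 15) gives (3,5) = 24.
The remaining cell in row 3 is (3,2) = 195 − 183 = 12.
Using row 5: 39 + 27 + 51 + 15 + ? → (5,2) = 195 − 132 = 63.

63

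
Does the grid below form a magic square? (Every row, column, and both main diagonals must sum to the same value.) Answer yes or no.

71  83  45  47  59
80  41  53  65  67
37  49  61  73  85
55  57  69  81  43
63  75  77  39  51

Row 1: 71 + 83 + 45 + 47 + 59 = 305.
Row 2: 80 + 41 + 53 + 65 + 67 = 306.
Row 3: 37 + 49 + 61 + 73 + 85 = 305.
Row 4: 55 + 57 + 69 + 81 + 43 = 305.
Row 5: 63 + 75 + 77 + 39 + 51 = 305.
Column 1: 71 + 80 + 37 + 55 + 63 = 306.
Column 2: 83 + 41 + 49 + 57 + 75 = 305.
Column 3: 45 + 53 + 61 + 69 + 77 = 305.
Column 4: 47 + 65 + 73 + 81 + 39 = 305.
Column 5: 59 + 67 + 85 + 43 + 51 = 305.
Main diagonal: 71 + 41 + 61 + 81 + 51 = 305.
Anti-diagonal: 59 + 65 + 61 + 57 + 63 = 305.

No — row 2 sums to 306 but column 3 sums to 305.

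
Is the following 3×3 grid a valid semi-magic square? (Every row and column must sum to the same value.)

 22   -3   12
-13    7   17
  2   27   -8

No — column 2 sums to 31 but row 2 sums to 11.

Row 1: 22 + (-3) + 12 = 31.
Row 2: -13 + 7 + 17 = 11.
Row 3: 2 + 27 + (-8) = 21.
Column 1: 22 + (-13) + 2 = 11.
Column 2: -3 + 7 + 27 = 31.
Column 3: 12 + 17 + (-8) = 21.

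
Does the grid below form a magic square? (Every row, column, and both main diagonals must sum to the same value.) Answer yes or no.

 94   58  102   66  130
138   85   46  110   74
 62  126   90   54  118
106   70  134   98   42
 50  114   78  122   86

No — column 4 sums to 450 but column 2 sums to 453.

Row 1: 94 + 58 + 102 + 66 + 130 = 450.
Row 2: 138 + 85 + 46 + 110 + 74 = 453.
Row 3: 62 + 126 + 90 + 54 + 118 = 450.
Row 4: 106 + 70 + 134 + 98 + 42 = 450.
Row 5: 50 + 114 + 78 + 122 + 86 = 450.
Column 1: 94 + 138 + 62 + 106 + 50 = 450.
Column 2: 58 + 85 + 126 + 70 + 114 = 453.
Column 3: 102 + 46 + 90 + 134 + 78 = 450.
Column 4: 66 + 110 + 54 + 98 + 122 = 450.
Column 5: 130 + 74 + 118 + 42 + 86 = 450.
Main diagonal: 94 + 85 + 90 + 98 + 86 = 453.
Anti-diagonal: 130 + 110 + 90 + 70 + 50 = 450.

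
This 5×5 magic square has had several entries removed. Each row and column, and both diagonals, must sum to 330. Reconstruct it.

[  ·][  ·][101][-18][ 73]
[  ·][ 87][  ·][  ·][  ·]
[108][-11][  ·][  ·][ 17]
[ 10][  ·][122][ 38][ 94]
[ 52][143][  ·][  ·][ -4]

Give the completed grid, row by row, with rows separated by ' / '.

129 45 101 -18 73 / 31 87 3 59 150 / 108 -11 80 136 17 / 10 66 122 38 94 / 52 143 24 115 -4

From row 4, 330 − (10 + 122 + 38 + 94) gives (4,2) = 66.
Using column 2: 87 + (-11) + 66 + 143 + ? → (1,2) = 330 − 285 = 45.
Column 5 needs 330; the known cells sum to 180, so (2,5) = 150.
From row 1, 330 − (45 + 101 + (-18) + 73) gives (1,1) = 129.
From column 1, 330 − (129 + 108 + 10 + 52) gives (2,1) = 31.
Main diagonal: 129 + 87 + 38 + (-4) + ? = 330, so (3,3) = 80.
Anti-diagonal must total 330; the given cells sum to 271, so (2,4) = 59.
From row 2, 330 − (31 + 87 + 59 + 150) gives (2,3) = 3.
Row 3 must total 330; the given cells sum to 194, so (3,4) = 136.
Column 3: 101 + 3 + 80 + 122 + ? = 330, so (5,3) = 24.
Column 4: -18 + 59 + 136 + 38 + ? = 330, so (5,4) = 115.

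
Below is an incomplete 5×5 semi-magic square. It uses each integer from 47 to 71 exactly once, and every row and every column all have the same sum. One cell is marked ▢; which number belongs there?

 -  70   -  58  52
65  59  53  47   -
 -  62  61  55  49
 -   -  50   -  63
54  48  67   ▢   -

66

The entries are 47 through 71, which sum to 1475, so each line sums to 1475/5 = 295.
Row 2: 65 + 59 + 53 + 47 + ? = 295, so (2,5) = 71.
Row 3 must total 295; the given cells sum to 227, so (3,1) = 68.
From column 2, 295 − (70 + 59 + 62 + 48) gives (4,2) = 56.
Column 3: 53 + 61 + 50 + 67 + ? = 295, so (1,3) = 64.
Column 5: 52 + 71 + 49 + 63 + ? = 295, so (5,5) = 60.
Row 1 must total 295; the given cells sum to 244, so (1,1) = 51.
Using row 5: 54 + 48 + 67 + 60 + ? → (5,4) = 295 − 229 = 66.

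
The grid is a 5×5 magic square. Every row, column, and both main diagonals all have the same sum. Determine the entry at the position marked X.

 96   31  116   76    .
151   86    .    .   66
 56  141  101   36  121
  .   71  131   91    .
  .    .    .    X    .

Row 3 is complete and sums to 455; that is the magic constant.
Using row 1: 96 + 31 + 116 + 76 + ? → (1,5) = 455 − 319 = 136.
Using column 2: 31 + 86 + 141 + 71 + ? → (5,2) = 455 − 329 = 126.
Main diagonal must total 455; the given cells sum to 374, so (5,5) = 81.
Column 5: 136 + 66 + 121 + 81 + ? = 455, so (4,5) = 51.
Using row 4: 71 + 131 + 91 + 51 + ? → (4,1) = 455 − 344 = 111.
Column 1 needs 455; the known cells sum to 414, so (5,1) = 41.
From anti-diagonal, 455 − (136 + 101 + 71 + 41) gives (2,4) = 106.
The remaining cell in row 2 is (2,3) = 455 − 409 = 46.
Column 3: 116 + 46 + 101 + 131 + ? = 455, so (5,3) = 61.
From column 4, 455 − (76 + 106 + 36 + 91) gives (5,4) = 146.

146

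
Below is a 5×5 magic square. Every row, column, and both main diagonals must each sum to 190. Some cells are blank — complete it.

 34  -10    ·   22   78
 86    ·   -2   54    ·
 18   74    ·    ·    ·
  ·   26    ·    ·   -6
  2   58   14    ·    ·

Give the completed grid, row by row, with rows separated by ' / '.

34 -10 66 22 78 / 86 42 -2 54 10 / 18 74 30 6 62 / 50 26 82 38 -6 / 2 58 14 70 46

Row 1 must total 190; the given cells sum to 124, so (1,3) = 66.
From column 1, 190 − (34 + 86 + 18 + 2) gives (4,1) = 50.
From column 2, 190 − (-10 + 74 + 26 + 58) gives (2,2) = 42.
Using anti-diagonal: 78 + 54 + 26 + 2 + ? → (3,3) = 190 − 160 = 30.
The remaining cell in row 2 is (2,5) = 190 − 180 = 10.
Column 3: 66 + (-2) + 30 + 14 + ? = 190, so (4,3) = 82.
Using row 4: 50 + 26 + 82 + (-6) + ? → (4,4) = 190 − 152 = 38.
Main diagonal needs 190; the known cells sum to 144, so (5,5) = 46.
From row 5, 190 − (2 + 58 + 14 + 46) gives (5,4) = 70.
Column 4 must total 190; the given cells sum to 184, so (3,4) = 6.
Column 5 must total 190; the given cells sum to 128, so (3,5) = 62.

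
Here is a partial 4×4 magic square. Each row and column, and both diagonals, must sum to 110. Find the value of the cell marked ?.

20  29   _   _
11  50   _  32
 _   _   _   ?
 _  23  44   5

Row 2: 11 + 50 + 32 + ? = 110, so (2,3) = 17.
Row 4 must total 110; the given cells sum to 72, so (4,1) = 38.
The remaining cell in column 1 is (3,1) = 110 − 69 = 41.
Column 2: 29 + 50 + 23 + ? = 110, so (3,2) = 8.
From main diagonal, 110 − (20 + 50 + 5) gives (3,3) = 35.
From anti-diagonal, 110 − (17 + 8 + 38) gives (1,4) = 47.
From row 1, 110 − (20 + 29 + 47) gives (1,3) = 14.
Row 3 must total 110; the given cells sum to 84, so (3,4) = 26.

26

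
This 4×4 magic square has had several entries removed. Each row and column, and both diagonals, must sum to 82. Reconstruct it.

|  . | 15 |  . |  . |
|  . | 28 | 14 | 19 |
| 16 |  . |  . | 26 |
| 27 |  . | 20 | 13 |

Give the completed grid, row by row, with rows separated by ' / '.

18 15 25 24 / 21 28 14 19 / 16 17 23 26 / 27 22 20 13

Row 2 must total 82; the given cells sum to 61, so (2,1) = 21.
Row 4 must total 82; the given cells sum to 60, so (4,2) = 22.
Column 1: 21 + 16 + 27 + ? = 82, so (1,1) = 18.
Using column 2: 15 + 28 + 22 + ? → (3,2) = 82 − 65 = 17.
Column 4: 19 + 26 + 13 + ? = 82, so (1,4) = 24.
Main diagonal: 18 + 28 + 13 + ? = 82, so (3,3) = 23.
Row 1: 18 + 15 + 24 + ? = 82, so (1,3) = 25.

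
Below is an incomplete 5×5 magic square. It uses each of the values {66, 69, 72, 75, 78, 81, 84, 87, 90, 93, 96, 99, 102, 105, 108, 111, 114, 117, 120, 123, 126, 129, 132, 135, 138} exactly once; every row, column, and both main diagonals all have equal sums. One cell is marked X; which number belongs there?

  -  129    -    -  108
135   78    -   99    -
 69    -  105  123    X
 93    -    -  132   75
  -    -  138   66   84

126

The 25 entries sum to 2550, so each line sums to 2550/5 = 510.
Column 4 must total 510; the given cells sum to 420, so (1,4) = 90.
The remaining cell in main diagonal is (1,1) = 510 − 399 = 111.
The remaining cell in row 1 is (1,3) = 510 − 438 = 72.
Column 1 must total 510; the given cells sum to 408, so (5,1) = 102.
The remaining cell in anti-diagonal is (4,2) = 510 − 414 = 96.
The remaining cell in row 4 is (4,3) = 510 − 396 = 114.
Row 5 needs 510; the known cells sum to 390, so (5,2) = 120.
From column 2, 510 − (129 + 78 + 96 + 120) gives (3,2) = 87.
Column 3 needs 510; the known cells sum to 429, so (2,3) = 81.
The remaining cell in row 2 is (2,5) = 510 − 393 = 117.
Using row 3: 69 + 87 + 105 + 123 + ? → (3,5) = 510 − 384 = 126.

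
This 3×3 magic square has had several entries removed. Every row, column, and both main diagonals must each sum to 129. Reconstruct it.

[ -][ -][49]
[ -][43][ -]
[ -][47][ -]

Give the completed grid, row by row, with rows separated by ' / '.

Column 2: 43 + 47 + ? = 129, so (1,2) = 39.
Using anti-diagonal: 49 + 43 + ? → (3,1) = 129 − 92 = 37.
Row 1 must total 129; the given cells sum to 88, so (1,1) = 41.
Row 3 needs 129; the known cells sum to 84, so (3,3) = 45.
Using column 1: 41 + 37 + ? → (2,1) = 129 − 78 = 51.
The remaining cell in column 3 is (2,3) = 129 − 94 = 35.

41 39 49 / 51 43 35 / 37 47 45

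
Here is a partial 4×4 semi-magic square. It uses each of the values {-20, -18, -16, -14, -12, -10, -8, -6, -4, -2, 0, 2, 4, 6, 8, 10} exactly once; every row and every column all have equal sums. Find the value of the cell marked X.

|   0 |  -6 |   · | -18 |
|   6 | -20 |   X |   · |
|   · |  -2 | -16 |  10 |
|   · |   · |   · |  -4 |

The 16 entries sum to -80, so each line sums to -80/4 = -20.
Using row 1: 0 + (-6) + (-18) + ? → (1,3) = -20 − (-24) = 4.
Row 3 needs -20; the known cells sum to -8, so (3,1) = -12.
Column 1: 0 + 6 + (-12) + ? = -20, so (4,1) = -14.
Column 2: -6 + (-20) + (-2) + ? = -20, so (4,2) = 8.
From column 4, -20 − (-18 + 10 + (-4)) gives (2,4) = -8.
Using row 2: 6 + (-20) + (-8) + ? → (2,3) = -20 − (-22) = 2.

2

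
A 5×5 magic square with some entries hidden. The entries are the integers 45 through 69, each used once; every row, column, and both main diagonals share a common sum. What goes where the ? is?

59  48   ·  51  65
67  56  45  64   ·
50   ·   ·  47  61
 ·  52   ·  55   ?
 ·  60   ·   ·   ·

49

The entries are 45 through 69, which sum to 1425, so each line sums to 1425/5 = 285.
Row 1 needs 285; the known cells sum to 223, so (1,3) = 62.
Row 2: 67 + 56 + 45 + 64 + ? = 285, so (2,5) = 53.
Using column 2: 48 + 56 + 52 + 60 + ? → (3,2) = 285 − 216 = 69.
Column 4 must total 285; the given cells sum to 217, so (5,4) = 68.
From row 3, 285 − (50 + 69 + 47 + 61) gives (3,3) = 58.
The remaining cell in main diagonal is (5,5) = 285 − 228 = 57.
Anti-diagonal: 65 + 64 + 58 + 52 + ? = 285, so (5,1) = 46.
Using row 5: 46 + 60 + 68 + 57 + ? → (5,3) = 285 − 231 = 54.
Column 1: 59 + 67 + 50 + 46 + ? = 285, so (4,1) = 63.
Column 3: 62 + 45 + 58 + 54 + ? = 285, so (4,3) = 66.
Column 5: 65 + 53 + 61 + 57 + ? = 285, so (4,5) = 49.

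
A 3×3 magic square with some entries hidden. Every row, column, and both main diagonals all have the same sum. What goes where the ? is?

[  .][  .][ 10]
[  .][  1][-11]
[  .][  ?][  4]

7

Column 3 is complete and sums to 3; that is the magic constant.
Row 2 must total 3; the given cells sum to -10, so (2,1) = 13.
Main diagonal must total 3; the given cells sum to 5, so (1,1) = -2.
Using anti-diagonal: 10 + 1 + ? → (3,1) = 3 − 11 = -8.
Row 1: -2 + 10 + ? = 3, so (1,2) = -5.
Row 3 must total 3; the given cells sum to -4, so (3,2) = 7.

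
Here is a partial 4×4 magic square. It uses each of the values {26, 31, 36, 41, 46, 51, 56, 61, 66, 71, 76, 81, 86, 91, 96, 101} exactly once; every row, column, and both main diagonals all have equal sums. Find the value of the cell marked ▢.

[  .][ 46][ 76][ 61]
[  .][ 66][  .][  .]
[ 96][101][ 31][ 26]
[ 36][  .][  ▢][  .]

The 16 entries sum to 1016, so each line sums to 1016/4 = 254.
Row 1: 46 + 76 + 61 + ? = 254, so (1,1) = 71.
From column 1, 254 − (71 + 96 + 36) gives (2,1) = 51.
Column 2: 46 + 66 + 101 + ? = 254, so (4,2) = 41.
Main diagonal must total 254; the given cells sum to 168, so (4,4) = 86.
From anti-diagonal, 254 − (61 + 101 + 36) gives (2,3) = 56.
Row 2: 51 + 66 + 56 + ? = 254, so (2,4) = 81.
Row 4: 36 + 41 + 86 + ? = 254, so (4,3) = 91.

91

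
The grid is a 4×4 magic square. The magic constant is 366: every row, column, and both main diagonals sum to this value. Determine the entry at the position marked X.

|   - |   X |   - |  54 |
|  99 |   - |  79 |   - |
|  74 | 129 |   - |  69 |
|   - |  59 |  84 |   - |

114

Row 3 needs 366; the known cells sum to 272, so (3,3) = 94.
Column 3 needs 366; the known cells sum to 257, so (1,3) = 109.
Using anti-diagonal: 54 + 79 + 129 + ? → (4,1) = 366 − 262 = 104.
Row 4: 104 + 59 + 84 + ? = 366, so (4,4) = 119.
Column 1 must total 366; the given cells sum to 277, so (1,1) = 89.
From column 4, 366 − (54 + 69 + 119) gives (2,4) = 124.
The remaining cell in main diagonal is (2,2) = 366 − 302 = 64.
Row 1 must total 366; the given cells sum to 252, so (1,2) = 114.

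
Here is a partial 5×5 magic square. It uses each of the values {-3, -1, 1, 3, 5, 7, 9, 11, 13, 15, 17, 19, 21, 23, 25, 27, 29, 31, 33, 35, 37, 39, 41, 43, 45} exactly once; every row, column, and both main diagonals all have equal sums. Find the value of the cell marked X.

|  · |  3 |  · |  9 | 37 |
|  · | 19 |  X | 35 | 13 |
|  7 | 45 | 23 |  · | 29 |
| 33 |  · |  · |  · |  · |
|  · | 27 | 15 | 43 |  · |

The 25 entries sum to 525, so each line sums to 525/5 = 105.
From row 3, 105 − (7 + 45 + 23 + 29) gives (3,4) = 1.
The remaining cell in column 2 is (4,2) = 105 − 94 = 11.
Column 4 needs 105; the known cells sum to 88, so (4,4) = 17.
Anti-diagonal must total 105; the given cells sum to 106, so (5,1) = -1.
Row 5 needs 105; the known cells sum to 84, so (5,5) = 21.
Column 5 needs 105; the known cells sum to 100, so (4,5) = 5.
Main diagonal needs 105; the known cells sum to 80, so (1,1) = 25.
Using row 1: 25 + 3 + 9 + 37 + ? → (1,3) = 105 − 74 = 31.
Row 4: 33 + 11 + 17 + 5 + ? = 105, so (4,3) = 39.
Column 1: 25 + 7 + 33 + (-1) + ? = 105, so (2,1) = 41.
The remaining cell in column 3 is (2,3) = 105 − 108 = -3.

-3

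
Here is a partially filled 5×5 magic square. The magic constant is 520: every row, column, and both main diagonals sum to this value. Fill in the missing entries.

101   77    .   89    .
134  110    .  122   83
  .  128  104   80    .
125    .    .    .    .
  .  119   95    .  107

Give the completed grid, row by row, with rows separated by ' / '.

Row 2 needs 520; the known cells sum to 449, so (2,3) = 71.
From column 2, 520 − (77 + 110 + 128 + 119) gives (4,2) = 86.
Main diagonal needs 520; the known cells sum to 422, so (4,4) = 98.
Column 4: 89 + 122 + 80 + 98 + ? = 520, so (5,4) = 131.
Row 5: 119 + 95 + 131 + 107 + ? = 520, so (5,1) = 68.
The remaining cell in column 1 is (3,1) = 520 − 428 = 92.
Using anti-diagonal: 122 + 104 + 86 + 68 + ? → (1,5) = 520 − 380 = 140.
Row 1 needs 520; the known cells sum to 407, so (1,3) = 113.
The remaining cell in row 3 is (3,5) = 520 − 404 = 116.
From column 3, 520 − (113 + 71 + 104 + 95) gives (4,3) = 137.
Using column 5: 140 + 83 + 116 + 107 + ? → (4,5) = 520 − 446 = 74.

101 77 113 89 140 / 134 110 71 122 83 / 92 128 104 80 116 / 125 86 137 98 74 / 68 119 95 131 107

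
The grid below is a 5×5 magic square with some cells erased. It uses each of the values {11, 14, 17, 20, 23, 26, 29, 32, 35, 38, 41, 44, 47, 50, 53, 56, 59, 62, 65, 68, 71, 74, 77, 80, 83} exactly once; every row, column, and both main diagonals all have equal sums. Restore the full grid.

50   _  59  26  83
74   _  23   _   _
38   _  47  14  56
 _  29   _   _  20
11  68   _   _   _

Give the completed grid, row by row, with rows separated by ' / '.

The 25 entries sum to 1175, so each line sums to 1175/5 = 235.
Row 1 needs 235; the known cells sum to 218, so (1,2) = 17.
Row 3 must total 235; the given cells sum to 155, so (3,2) = 80.
Using column 1: 50 + 74 + 38 + 11 + ? → (4,1) = 235 − 173 = 62.
Using column 2: 17 + 80 + 29 + 68 + ? → (2,2) = 235 − 194 = 41.
Anti-diagonal: 83 + 47 + 29 + 11 + ? = 235, so (2,4) = 65.
Row 2: 74 + 41 + 23 + 65 + ? = 235, so (2,5) = 32.
Column 5 must total 235; the given cells sum to 191, so (5,5) = 44.
Main diagonal: 50 + 41 + 47 + 44 + ? = 235, so (4,4) = 53.
Row 4 needs 235; the known cells sum to 164, so (4,3) = 71.
From column 3, 235 − (59 + 23 + 47 + 71) gives (5,3) = 35.
Column 4 must total 235; the given cells sum to 158, so (5,4) = 77.

50 17 59 26 83 / 74 41 23 65 32 / 38 80 47 14 56 / 62 29 71 53 20 / 11 68 35 77 44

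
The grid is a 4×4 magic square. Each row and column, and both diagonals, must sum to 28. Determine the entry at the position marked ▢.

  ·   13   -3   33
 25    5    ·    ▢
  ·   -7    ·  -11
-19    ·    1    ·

The remaining cell in row 1 is (1,1) = 28 − 43 = -15.
Using column 1: -15 + 25 + (-19) + ? → (3,1) = 28 − (-9) = 37.
The remaining cell in column 2 is (4,2) = 28 − 11 = 17.
Using anti-diagonal: 33 + (-7) + (-19) + ? → (2,3) = 28 − 7 = 21.
Row 2: 25 + 5 + 21 + ? = 28, so (2,4) = -23.

-23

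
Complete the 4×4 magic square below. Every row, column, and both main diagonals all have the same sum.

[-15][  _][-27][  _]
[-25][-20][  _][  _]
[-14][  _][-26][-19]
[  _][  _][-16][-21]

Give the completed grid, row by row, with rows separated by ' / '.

Main diagonal is already complete: -15 + -20 + -26 + -21 = -82, so that is the magic constant.
Row 3 must total -82; the given cells sum to -59, so (3,2) = -23.
From column 1, -82 − (-15 + (-25) + (-14)) gives (4,1) = -28.
Column 3 needs -82; the known cells sum to -69, so (2,3) = -13.
From anti-diagonal, -82 − (-13 + (-23) + (-28)) gives (1,4) = -18.
From row 1, -82 − (-15 + (-27) + (-18)) gives (1,2) = -22.
Row 2 must total -82; the given cells sum to -58, so (2,4) = -24.
From row 4, -82 − (-28 + (-16) + (-21)) gives (4,2) = -17.

-15 -22 -27 -18 / -25 -20 -13 -24 / -14 -23 -26 -19 / -28 -17 -16 -21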